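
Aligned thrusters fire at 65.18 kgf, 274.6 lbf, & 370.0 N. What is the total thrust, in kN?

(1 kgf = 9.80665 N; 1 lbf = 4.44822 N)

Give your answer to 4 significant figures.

2.231 kN

65.18 kgf × 9.80665 = 639.197 N
274.6 lbf × 4.44822 = 1221.48 N
370.0 N (already N)
Total: 639.197 + 1221.48 + 370 = 2230.68 N
In kN: 2230.68 / 1000 = 2.23068 kN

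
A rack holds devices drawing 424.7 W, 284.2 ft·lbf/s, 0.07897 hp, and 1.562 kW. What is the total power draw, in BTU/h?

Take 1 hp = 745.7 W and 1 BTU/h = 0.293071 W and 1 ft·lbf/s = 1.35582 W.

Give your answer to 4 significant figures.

8295 BTU/h

424.7 W (already W)
284.2 ft·lbf/s × 1.35582 → 385.324 W
0.07897 hp × 745.7 → 58.8879 W
1.562 kW × 1000 → 1562 W
Combined: 424.7 + 385.324 + 58.8879 + 1562 = 2430.91 W
In BTU/h: 2430.91 / 0.293071 = 8294.61 BTU/h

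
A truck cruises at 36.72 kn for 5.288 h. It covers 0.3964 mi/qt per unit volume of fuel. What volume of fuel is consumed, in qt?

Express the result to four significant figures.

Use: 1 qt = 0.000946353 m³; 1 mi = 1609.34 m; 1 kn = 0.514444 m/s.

36.72 kn → 18.8904 m/s
5.288 h → 19036.8 s
d = v × t = 18.8904 × 19036.8 = 359613 m
0.3964 mi/qt → 674106 m/m³
V = d / (distance per unit fuel) = 359613 / 674106 = 0.533467 m³
In qt: 0.533467 / 0.000946353 = 563.708 qt

563.7 qt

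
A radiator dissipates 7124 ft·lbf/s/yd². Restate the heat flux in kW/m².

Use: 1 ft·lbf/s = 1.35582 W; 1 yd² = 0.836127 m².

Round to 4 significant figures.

11.55 kW/m²

7124 ft·lbf/s/yd² × 1.35582 W/ft·lbf/s ÷ 0.836127 m²/yd² = 11551.9 W/m²
11551.9 W/m² ÷ 1000 W/kW = 11.5519 kW/m²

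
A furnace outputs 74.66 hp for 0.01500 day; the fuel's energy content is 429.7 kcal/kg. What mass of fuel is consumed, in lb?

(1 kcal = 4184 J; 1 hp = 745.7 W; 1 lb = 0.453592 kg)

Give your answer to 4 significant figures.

88.48 lb

74.66 hp → 55674 W
0.01500 day → 1296 s
E = P × t = 55674 × 1296 = 7.21535×10⁷ J
429.7 kcal/kg → 1.79786×10⁶ J/kg
m = E / e_s = 7.21535×10⁷ / 1.79786×10⁶ = 40.133 kg
In lb: 40.133 / 0.453592 = 88.4782 lb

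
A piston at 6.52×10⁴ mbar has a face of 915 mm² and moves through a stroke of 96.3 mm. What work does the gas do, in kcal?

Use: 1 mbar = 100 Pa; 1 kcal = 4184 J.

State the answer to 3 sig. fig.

6.52×10⁴ mbar → 6.52×10⁶ Pa
915 mm² → 9.15×10⁻⁴ m²
F = P × A = 6.52×10⁶ × 9.15×10⁻⁴ = 5965.8 N
96.3 mm → 0.0963 m
W = F × d = 5965.8 × 0.0963 = 574.507 J
In kcal: 574.507 / 4184 = 0.13731 kcal

0.137 kcal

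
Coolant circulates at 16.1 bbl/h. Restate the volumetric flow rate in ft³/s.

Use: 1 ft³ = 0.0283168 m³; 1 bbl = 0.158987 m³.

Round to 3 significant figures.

0.0251 ft³/s

16.1 bbl/h × 0.158987 m³/bbl ÷ 3600 s/h = 7.11025×10⁻⁴ m³/s
7.11025×10⁻⁴ m³/s ÷ 0.0283168 m³/ft³ = 0.0251097 ft³/s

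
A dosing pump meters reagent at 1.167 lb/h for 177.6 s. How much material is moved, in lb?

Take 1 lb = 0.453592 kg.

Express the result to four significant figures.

0.05757 lb

1.167 lb/h → 1.47039×10⁻⁴ kg/s
m = ṁ × t = 1.47039×10⁻⁴ × 177.6 = 0.0261141 kg
In lb: 0.0261141 / 0.453592 = 0.0575718 lb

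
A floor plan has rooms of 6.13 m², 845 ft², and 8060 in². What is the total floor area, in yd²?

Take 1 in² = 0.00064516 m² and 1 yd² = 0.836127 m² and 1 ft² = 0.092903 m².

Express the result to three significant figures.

6.13 m² (already m²)
845 ft² × 0.092903 = 78.503 m²
8060 in² × 0.00064516 = 5.19999 m²
Sum: 6.13 + 78.503 + 5.19999 = 89.833 m²
In yd²: 89.833 / 0.836127 = 107.439 yd²

107 yd²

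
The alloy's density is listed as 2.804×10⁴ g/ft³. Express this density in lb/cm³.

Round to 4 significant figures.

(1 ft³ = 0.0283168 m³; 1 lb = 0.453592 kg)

0.002183 lb/cm³

2.804×10⁴ g/ft³ × 0.001 kg/g ÷ 0.0283168 m³/ft³ = 990.225 kg/m³
990.225 kg/m³ ÷ 0.453592 kg/lb × 10⁻⁶ m³/cm³ = 0.00218307 lb/cm³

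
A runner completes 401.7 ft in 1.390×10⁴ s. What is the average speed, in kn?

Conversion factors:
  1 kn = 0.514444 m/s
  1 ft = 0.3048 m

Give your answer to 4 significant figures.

0.01712 kn

401.7 ft × 0.3048 = 122.438 m
v = d / t = 122.438 m / 13900 s = 0.00880849 m/s
0.00880849 m/s ÷ (0.514444 m/s/kn) = 0.0171223 kn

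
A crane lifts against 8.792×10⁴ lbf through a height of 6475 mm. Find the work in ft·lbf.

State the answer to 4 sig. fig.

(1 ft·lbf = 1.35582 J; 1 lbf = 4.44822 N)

1.868×10⁶ ft·lbf

8.792×10⁴ lbf × 4.44822 → 391088 N
6475 mm × 0.001 → 6.475 m
W = F × d = 391088 N × 6.475 m = 2.53229×10⁶ J
2.53229×10⁶ J ÷ (1.35582 J/ft·lbf) = 1.86772×10⁶ ft·lbf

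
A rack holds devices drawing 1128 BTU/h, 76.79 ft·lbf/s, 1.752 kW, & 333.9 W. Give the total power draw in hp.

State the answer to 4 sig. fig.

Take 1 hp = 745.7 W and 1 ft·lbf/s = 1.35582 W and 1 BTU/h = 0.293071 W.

3.380 hp

1128 BTU/h × 0.293071 → 330.584 W
76.79 ft·lbf/s × 1.35582 → 104.113 W
1.752 kW × 1000 → 1752 W
333.9 W (already W)
Total: 330.584 + 104.113 + 1752 + 333.9 = 2520.6 W
In hp: 2520.6 / 745.7 = 3.38018 hp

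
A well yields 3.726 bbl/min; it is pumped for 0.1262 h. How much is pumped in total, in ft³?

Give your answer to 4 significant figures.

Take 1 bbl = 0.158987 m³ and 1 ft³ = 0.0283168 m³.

3.726 bbl/min → 0.00987309 m³/s
0.1262 h → 454.32 s
V = Q × t = 0.00987309 × 454.32 = 4.48554 m³
In ft³: 4.48554 / 0.0283168 = 158.406 ft³

158.4 ft³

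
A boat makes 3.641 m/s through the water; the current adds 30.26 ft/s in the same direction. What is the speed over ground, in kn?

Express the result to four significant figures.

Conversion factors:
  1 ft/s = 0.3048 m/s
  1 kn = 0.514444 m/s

25.01 kn

3.641 m/s (already m/s)
30.26 ft/s × 0.3048 = 9.22325 m/s
Sum: 3.641 + 9.22325 = 12.8642 m/s
In kn: 12.8642 / 0.514444 = 25.006 kn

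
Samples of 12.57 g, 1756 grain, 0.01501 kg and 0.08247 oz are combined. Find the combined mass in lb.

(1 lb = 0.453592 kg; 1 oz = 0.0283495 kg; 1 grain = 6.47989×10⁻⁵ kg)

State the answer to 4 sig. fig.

12.57 g × 0.001 → 0.01257 kg
1756 grain × 6.47989×10⁻⁵ → 0.113787 kg
0.01501 kg (already kg)
0.08247 oz × 0.0283495 → 0.00233798 kg
Sum: 0.01257 + 0.113787 + 0.01501 + 0.00233798 = 0.143705 kg
In lb: 0.143705 / 0.453592 = 0.316816 lb

0.3168 lb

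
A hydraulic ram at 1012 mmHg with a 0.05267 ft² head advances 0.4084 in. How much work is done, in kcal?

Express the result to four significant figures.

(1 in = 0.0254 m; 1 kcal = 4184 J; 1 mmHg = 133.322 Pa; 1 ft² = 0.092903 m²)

0.001637 kcal

1012 mmHg → 134922 Pa
0.05267 ft² → 0.0048932 m²
F = P × A = 134922 × 0.0048932 = 660.2 N
0.4084 in → 0.0103734 m
W = F × d = 660.2 × 0.0103734 = 6.84852 J
In kcal: 6.84852 / 4184 = 0.00163684 kcal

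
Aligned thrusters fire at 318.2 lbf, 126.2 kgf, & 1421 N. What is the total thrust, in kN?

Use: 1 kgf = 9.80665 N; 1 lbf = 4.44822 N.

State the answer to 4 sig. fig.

4.074 kN

318.2 lbf × 4.44822 → 1415.42 N
126.2 kgf × 9.80665 → 1237.6 N
1421 N (already N)
Combined: 1415.42 + 1237.6 + 1421 = 4074.02 N
In kN: 4074.02 / 1000 = 4.07402 kN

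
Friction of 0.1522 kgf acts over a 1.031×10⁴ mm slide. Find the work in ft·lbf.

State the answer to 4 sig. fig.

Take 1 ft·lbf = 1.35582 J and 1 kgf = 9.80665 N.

11.35 ft·lbf

0.1522 kgf × 9.80665 → 1.49257 N
1.031×10⁴ mm × 0.001 → 10.31 m
W = F × d = 1.49257 N × 10.31 m = 15.3884 J
15.3884 J ÷ (1.35582 J/ft·lbf) = 11.3499 ft·lbf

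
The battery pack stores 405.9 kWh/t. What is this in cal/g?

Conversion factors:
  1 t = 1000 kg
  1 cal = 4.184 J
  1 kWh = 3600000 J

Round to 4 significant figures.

405.9 kWh/t × 3600000 J/kWh ÷ 1000 kg/t = 1.46124×10⁶ J/kg
1.46124×10⁶ J/kg ÷ 4.184 J/cal × 0.001 kg/g = 349.245 cal/g

349.2 cal/g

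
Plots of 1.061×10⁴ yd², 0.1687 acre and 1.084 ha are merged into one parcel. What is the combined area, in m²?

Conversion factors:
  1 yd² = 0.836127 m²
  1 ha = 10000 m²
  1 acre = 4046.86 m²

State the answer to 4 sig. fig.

1.061×10⁴ yd² × 0.836127 = 8871.31 m²
0.1687 acre × 4046.86 = 682.705 m²
1.084 ha × 10000 = 10840 m²
Sum: 8871.31 + 682.705 + 10840 = 20394 m²

2.039×10⁴ m²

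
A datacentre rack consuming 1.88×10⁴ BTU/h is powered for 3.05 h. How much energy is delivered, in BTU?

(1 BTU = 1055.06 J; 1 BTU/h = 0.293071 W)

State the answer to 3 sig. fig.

5.73×10⁴ BTU

1.88×10⁴ BTU/h × 0.293071 = 5509.73 W
3.05 h × 3600 = 10980 s
E = P × t = 5509.73 W × 10980 s = 6.04968×10⁷ J
6.04968×10⁷ J ÷ (1055.06 J/BTU) = 57339.7 BTU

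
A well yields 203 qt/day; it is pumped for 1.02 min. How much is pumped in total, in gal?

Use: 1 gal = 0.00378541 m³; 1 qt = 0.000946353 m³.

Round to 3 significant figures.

0.0359 gal

203 qt/day → 2.22349×10⁻⁶ m³/s
1.02 min → 61.2 s
V = Q × t = 2.22349×10⁻⁶ × 61.2 = 1.36078×10⁻⁴ m³
In gal: 1.36078×10⁻⁴ / 0.00378541 = 0.035948 gal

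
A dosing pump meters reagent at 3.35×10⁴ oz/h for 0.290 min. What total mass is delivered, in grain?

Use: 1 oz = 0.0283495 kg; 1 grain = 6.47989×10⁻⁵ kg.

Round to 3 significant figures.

3.35×10⁴ oz/h → 0.263808 kg/s
0.290 min → 17.4 s
m = ṁ × t = 0.263808 × 17.4 = 4.59026 kg
In grain: 4.59026 / 6.47989×10⁻⁵ = 70838.5 grain

7.08×10⁴ grain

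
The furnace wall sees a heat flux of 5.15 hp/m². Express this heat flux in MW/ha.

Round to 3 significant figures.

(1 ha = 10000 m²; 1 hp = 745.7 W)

38.4 MW/ha

5.15 hp/m² × 745.7 W/hp = 3840.36 W/m²
3840.36 W/m² ÷ 1000000 W/MW × 10000 m²/ha = 38.4036 MW/ha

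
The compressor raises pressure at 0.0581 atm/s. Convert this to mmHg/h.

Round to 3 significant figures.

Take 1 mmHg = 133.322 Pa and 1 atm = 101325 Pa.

0.0581 atm/s × 101325 Pa/atm = 5886.98 Pa/s
5886.98 Pa/s ÷ 133.322 Pa/mmHg × 3600 s/h = 158962 mmHg/h

1.59×10⁵ mmHg/h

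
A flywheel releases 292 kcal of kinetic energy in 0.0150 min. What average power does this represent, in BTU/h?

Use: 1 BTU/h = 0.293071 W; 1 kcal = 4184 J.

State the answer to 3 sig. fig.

4.63×10⁶ BTU/h

292 kcal × 4184 → 1.22173×10⁶ J
0.0150 min × 60 → 0.9 s
P = E / t = 1.22173×10⁶ J / 0.9 s = 1.35748×10⁶ W
1.35748×10⁶ W ÷ (0.293071 W/BTU/h) = 4.63192×10⁶ BTU/h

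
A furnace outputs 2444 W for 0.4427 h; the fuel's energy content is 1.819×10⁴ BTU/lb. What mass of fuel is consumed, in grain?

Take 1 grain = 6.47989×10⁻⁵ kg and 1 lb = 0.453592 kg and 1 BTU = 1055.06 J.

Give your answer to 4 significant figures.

1421 grain

0.4427 h → 1593.72 s
E = P × t = 2444 × 1593.72 = 3.89505×10⁶ J
1.819×10⁴ BTU/lb → 4.23101×10⁷ J/kg
m = E / e_s = 3.89505×10⁶ / 4.23101×10⁷ = 0.0920596 kg
In grain: 0.0920596 / 6.47989×10⁻⁵ = 1420.7 grain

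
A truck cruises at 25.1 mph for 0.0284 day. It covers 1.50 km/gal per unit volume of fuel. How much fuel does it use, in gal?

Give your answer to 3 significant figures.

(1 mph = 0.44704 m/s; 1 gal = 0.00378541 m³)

18.4 gal

25.1 mph → 11.2207 m/s
0.0284 day → 2453.76 s
d = v × t = 11.2207 × 2453.76 = 27532.9 m
1.50 km/gal → 396258 m/m³
V = d / (distance per unit fuel) = 27532.9 / 396258 = 0.0694823 m³
In gal: 0.0694823 / 0.00378541 = 18.3553 gal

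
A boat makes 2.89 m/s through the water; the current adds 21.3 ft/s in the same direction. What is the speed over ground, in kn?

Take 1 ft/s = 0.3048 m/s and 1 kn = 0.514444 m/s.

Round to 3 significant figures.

18.2 kn

2.89 m/s (already m/s)
21.3 ft/s × 0.3048 = 6.49224 m/s
Sum: 2.89 + 6.49224 = 9.38224 m/s
In kn: 9.38224 / 0.514444 = 18.2376 kn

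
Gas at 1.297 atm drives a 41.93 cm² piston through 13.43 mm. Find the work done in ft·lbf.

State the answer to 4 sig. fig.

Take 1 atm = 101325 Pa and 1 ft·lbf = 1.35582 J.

1.297 atm → 131419 Pa
41.93 cm² → 0.004193 m²
F = P × A = 131419 × 0.004193 = 551.04 N
13.43 mm → 0.01343 m
W = F × d = 551.04 × 0.01343 = 7.40047 J
In ft·lbf: 7.40047 / 1.35582 = 5.4583 ft·lbf

5.458 ft·lbf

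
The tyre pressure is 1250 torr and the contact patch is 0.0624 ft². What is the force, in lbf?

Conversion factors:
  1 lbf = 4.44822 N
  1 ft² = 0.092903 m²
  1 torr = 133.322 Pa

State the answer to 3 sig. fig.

217 lbf

1250 torr × 133.322 = 166652 Pa
0.0624 ft² × 0.092903 = 0.00579715 m²
F = P × A = 166652 Pa × 0.00579715 m² = 966.107 N
966.107 N ÷ (4.44822 N/lbf) = 217.19 lbf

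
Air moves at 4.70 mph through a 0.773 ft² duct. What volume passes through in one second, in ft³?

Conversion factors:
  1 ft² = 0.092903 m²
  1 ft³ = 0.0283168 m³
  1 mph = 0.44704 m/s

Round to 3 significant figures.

5.33 ft³

4.70 mph × 0.44704 → 2.10109 m/s
0.773 ft² × 0.092903 → 0.071814 m²
V = v × A × t = 2.10109 m/s × 0.071814 m² × 1 s = 0.150888 m³
0.150888 m³ ÷ (0.0283168 m³/ft³) = 5.32857 ft³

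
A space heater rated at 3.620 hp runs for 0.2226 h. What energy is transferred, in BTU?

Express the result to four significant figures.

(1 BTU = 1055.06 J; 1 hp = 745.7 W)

2050 BTU

3.620 hp × 745.7 → 2699.43 W
0.2226 h × 3600 → 801.36 s
E = P × t = 2699.43 W × 801.36 s = 2.16322×10⁶ J
2.16322×10⁶ J ÷ (1055.06 J/BTU) = 2050.33 BTU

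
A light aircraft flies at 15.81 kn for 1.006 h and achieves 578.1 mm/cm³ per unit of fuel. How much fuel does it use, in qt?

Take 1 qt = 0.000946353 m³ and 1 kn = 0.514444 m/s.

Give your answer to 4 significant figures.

15.81 kn → 8.13336 m/s
1.006 h → 3621.6 s
d = v × t = 8.13336 × 3621.6 = 29455.8 m
578.1 mm/cm³ → 578100 m/m³
V = d / (distance per unit fuel) = 29455.8 / 578100 = 0.0509528 m³
In qt: 0.0509528 / 0.000946353 = 53.8412 qt

53.84 qt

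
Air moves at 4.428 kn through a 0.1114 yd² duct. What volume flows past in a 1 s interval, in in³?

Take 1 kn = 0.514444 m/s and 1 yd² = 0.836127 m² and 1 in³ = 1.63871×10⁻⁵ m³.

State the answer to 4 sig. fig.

1.295×10⁴ in³

4.428 kn × 0.514444 → 2.27796 m/s
0.1114 yd² × 0.836127 → 0.0931445 m²
V = v × A × t = 2.27796 m/s × 0.0931445 m² × 1 s = 0.212179 m³
0.212179 m³ ÷ (1.63871×10⁻⁵ m³/in³) = 12947.9 in³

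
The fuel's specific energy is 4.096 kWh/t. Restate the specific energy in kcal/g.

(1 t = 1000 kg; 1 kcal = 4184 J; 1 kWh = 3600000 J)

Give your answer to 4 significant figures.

0.003524 kcal/g

4.096 kWh/t × 3600000 J/kWh ÷ 1000 kg/t = 14745.6 J/kg
14745.6 J/kg ÷ 4184 J/kcal × 0.001 kg/g = 0.00352428 kcal/g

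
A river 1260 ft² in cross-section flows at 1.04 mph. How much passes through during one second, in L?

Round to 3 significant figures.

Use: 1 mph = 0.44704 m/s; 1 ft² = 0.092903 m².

5.44×10⁴ L

1.04 mph × 0.44704 = 0.464922 m/s
1260 ft² × 0.092903 = 117.058 m²
V = v × A × t = 0.464922 m/s × 117.058 m² × 1 s = 54.4228 m³
54.4228 m³ ÷ (0.001 m³/L) = 54422.8 L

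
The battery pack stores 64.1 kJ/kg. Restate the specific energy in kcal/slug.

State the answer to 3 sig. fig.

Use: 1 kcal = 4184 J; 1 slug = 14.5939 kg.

224 kcal/slug

64.1 kJ/kg × 1000 J/kJ = 64100 J/kg
64100 J/kg ÷ 4184 J/kcal × 14.5939 kg/slug = 223.582 kcal/slug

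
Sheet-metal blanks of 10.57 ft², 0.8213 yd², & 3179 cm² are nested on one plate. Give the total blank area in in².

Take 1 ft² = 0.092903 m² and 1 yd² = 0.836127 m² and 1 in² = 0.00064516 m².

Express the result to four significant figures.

3079 in²

10.57 ft² × 0.092903 = 0.981985 m²
0.8213 yd² × 0.836127 = 0.686711 m²
3179 cm² × 0.0001 = 0.3179 m²
Combined: 0.981985 + 0.686711 + 0.3179 = 1.9866 m²
In in²: 1.9866 / 0.00064516 = 3079.24 in²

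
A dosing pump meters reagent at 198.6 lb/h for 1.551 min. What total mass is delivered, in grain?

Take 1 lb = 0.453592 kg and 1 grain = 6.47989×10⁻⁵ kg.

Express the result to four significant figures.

198.6 lb/h → 0.0250232 kg/s
1.551 min → 93.06 s
m = ṁ × t = 0.0250232 × 93.06 = 2.32866 kg
In grain: 2.32866 / 6.47989×10⁻⁵ = 35936.7 grain

3.594×10⁴ grain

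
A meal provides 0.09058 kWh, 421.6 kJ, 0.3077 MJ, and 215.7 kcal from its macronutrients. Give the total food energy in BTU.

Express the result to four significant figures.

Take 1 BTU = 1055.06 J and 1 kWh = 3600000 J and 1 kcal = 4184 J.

0.09058 kWh × 3600000 = 326088 J
421.6 kJ × 1000 = 421600 J
0.3077 MJ × 1000000 = 307700 J
215.7 kcal × 4184 = 902489 J
Sum: 326088 + 421600 + 307700 + 902489 = 1.95788×10⁶ J
In BTU: 1.95788×10⁶ / 1055.06 = 1855.7 BTU

1856 BTU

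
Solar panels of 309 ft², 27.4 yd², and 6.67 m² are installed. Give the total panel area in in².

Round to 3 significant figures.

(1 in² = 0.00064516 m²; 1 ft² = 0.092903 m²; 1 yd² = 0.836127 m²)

9.03×10⁴ in²

309 ft² × 0.092903 = 28.707 m²
27.4 yd² × 0.836127 = 22.9099 m²
6.67 m² (already m²)
Total: 28.707 + 22.9099 + 6.67 = 58.2869 m²
In in²: 58.2869 / 0.00064516 = 90344.9 in²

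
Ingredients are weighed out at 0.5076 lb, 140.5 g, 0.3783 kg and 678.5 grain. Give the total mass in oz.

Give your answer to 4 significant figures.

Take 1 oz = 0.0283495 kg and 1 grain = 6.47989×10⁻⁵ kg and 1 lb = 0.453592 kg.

0.5076 lb × 0.453592 → 0.230243 kg
140.5 g × 0.001 → 0.1405 kg
0.3783 kg (already kg)
678.5 grain × 6.47989×10⁻⁵ → 0.0439661 kg
Total: 0.230243 + 0.1405 + 0.3783 + 0.0439661 = 0.793009 kg
In oz: 0.793009 / 0.0283495 = 27.9726 oz

27.97 oz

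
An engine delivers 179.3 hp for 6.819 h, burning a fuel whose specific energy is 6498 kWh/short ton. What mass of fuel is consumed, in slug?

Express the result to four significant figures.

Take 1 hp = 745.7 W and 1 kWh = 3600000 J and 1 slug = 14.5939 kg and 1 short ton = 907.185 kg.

179.3 hp → 133704 W
6.819 h → 24548.4 s
E = P × t = 133704 × 24548.4 = 3.28222×10⁹ J
6498 kWh/short ton → 2.57861×10⁷ J/kg
m = E / e_s = 3.28222×10⁹ / 2.57861×10⁷ = 127.286 kg
In slug: 127.286 / 14.5939 = 8.72186 slug

8.722 slug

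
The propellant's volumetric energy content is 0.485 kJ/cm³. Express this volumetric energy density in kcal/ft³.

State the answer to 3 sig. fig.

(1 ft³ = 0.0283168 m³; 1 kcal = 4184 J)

0.485 kJ/cm³ × 1000 J/kJ ÷ 10⁻⁶ m³/cm³ = 4.85×10⁸ J/m³
4.85×10⁸ J/m³ ÷ 4184 J/kcal × 0.0283168 m³/ft³ = 3282.42 kcal/ft³

3280 kcal/ft³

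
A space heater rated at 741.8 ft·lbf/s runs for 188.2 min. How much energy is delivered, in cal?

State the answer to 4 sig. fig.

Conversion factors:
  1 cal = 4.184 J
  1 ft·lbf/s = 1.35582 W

2.714×10⁶ cal

741.8 ft·lbf/s × 1.35582 = 1005.75 W
188.2 min × 60 = 11292 s
E = P × t = 1005.75 W × 11292 s = 1.13569×10⁷ J
1.13569×10⁷ J ÷ (4.184 J/cal) = 2.71436×10⁶ cal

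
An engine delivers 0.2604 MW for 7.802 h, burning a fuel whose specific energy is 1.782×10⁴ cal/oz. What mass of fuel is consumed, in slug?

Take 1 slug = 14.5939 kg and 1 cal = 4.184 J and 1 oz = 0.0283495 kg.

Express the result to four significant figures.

190.6 slug

0.2604 MW → 260400 W
7.802 h → 28087.2 s
E = P × t = 260400 × 28087.2 = 7.31391×10⁹ J
1.782×10⁴ cal/oz → 2.62999×10⁶ J/kg
m = E / e_s = 7.31391×10⁹ / 2.62999×10⁶ = 2780.96 kg
In slug: 2780.96 / 14.5939 = 190.556 slug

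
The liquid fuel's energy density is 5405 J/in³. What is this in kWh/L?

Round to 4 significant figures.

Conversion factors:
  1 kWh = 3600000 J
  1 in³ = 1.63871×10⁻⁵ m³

5405 J/in³ ÷ 1.63871×10⁻⁵ m³/in³ = 3.29833×10⁸ J/m³
3.29833×10⁸ J/m³ ÷ 3600000 J/kWh × 0.001 m³/L = 0.0916203 kWh/L

0.09162 kWh/L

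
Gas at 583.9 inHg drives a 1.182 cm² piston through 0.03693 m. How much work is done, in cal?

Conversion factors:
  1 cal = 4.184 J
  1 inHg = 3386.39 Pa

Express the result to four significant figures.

583.9 inHg → 1.97731×10⁶ Pa
1.182 cm² → 1.182×10⁻⁴ m²
F = P × A = 1.97731×10⁶ × 1.182×10⁻⁴ = 233.718 N
W = F × d = 233.718 × 0.03693 = 8.63121 J
In cal: 8.63121 / 4.184 = 2.06291 cal

2.063 cal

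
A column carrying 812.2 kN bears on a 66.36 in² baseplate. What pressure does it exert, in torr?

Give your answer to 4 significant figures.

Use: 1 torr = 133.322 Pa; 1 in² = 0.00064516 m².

812.2 kN × 1000 = 812200 N
66.36 in² × 0.00064516 = 0.0428128 m²
P = F / A = 812200 N / 0.0428128 m² = 1.8971×10⁷ Pa
1.8971×10⁷ Pa ÷ (133.322 Pa/torr) = 142295 torr

1.423×10⁵ torr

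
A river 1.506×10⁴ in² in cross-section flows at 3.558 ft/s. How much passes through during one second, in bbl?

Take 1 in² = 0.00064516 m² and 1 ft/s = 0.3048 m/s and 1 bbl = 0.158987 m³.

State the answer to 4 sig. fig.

66.28 bbl

3.558 ft/s × 0.3048 = 1.08448 m/s
1.506×10⁴ in² × 0.00064516 = 9.71611 m²
V = v × A × t = 1.08448 m/s × 9.71611 m² × 1 s = 10.5369 m³
10.5369 m³ ÷ (0.158987 m³/bbl) = 66.2752 bbl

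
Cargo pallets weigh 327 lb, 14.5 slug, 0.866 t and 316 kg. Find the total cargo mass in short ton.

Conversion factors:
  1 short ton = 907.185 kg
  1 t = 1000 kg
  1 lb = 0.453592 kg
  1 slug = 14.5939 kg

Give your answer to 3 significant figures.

327 lb × 0.453592 = 148.325 kg
14.5 slug × 14.5939 = 211.612 kg
0.866 t × 1000 = 866 kg
316 kg (already kg)
Combined: 148.325 + 211.612 + 866 + 316 = 1541.94 kg
In short ton: 1541.94 / 907.185 = 1.6997 short ton

1.70 short ton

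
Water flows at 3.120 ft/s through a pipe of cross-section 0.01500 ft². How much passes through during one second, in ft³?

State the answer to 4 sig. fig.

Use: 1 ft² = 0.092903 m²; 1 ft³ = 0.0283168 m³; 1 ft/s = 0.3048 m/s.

0.04680 ft³

3.120 ft/s × 0.3048 = 0.950976 m/s
0.01500 ft² × 0.092903 = 0.00139354 m²
V = v × A × t = 0.950976 m/s × 0.00139354 m² × 1 s = 0.00132522 m³
0.00132522 m³ ÷ (0.0283168 m³/ft³) = 0.0467998 ft³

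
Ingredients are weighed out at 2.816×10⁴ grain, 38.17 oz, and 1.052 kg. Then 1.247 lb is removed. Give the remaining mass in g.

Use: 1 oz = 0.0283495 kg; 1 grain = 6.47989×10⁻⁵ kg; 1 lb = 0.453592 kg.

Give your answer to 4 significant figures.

2.816×10⁴ grain × 6.47989×10⁻⁵ = 1.82474 kg
38.17 oz × 0.0283495 = 1.0821 kg
1.052 kg (already kg)
1.247 lb × 0.453592 = 0.565629 kg
Result: 1.82474 + 1.0821 + 1.052 − 0.565629 = 3.39321 kg
In g: 3.39321 / 0.001 = 3393.21 g

3393 g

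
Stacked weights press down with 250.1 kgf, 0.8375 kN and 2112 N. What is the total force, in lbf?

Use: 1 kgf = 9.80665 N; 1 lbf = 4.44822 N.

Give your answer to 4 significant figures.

250.1 kgf × 9.80665 = 2452.64 N
0.8375 kN × 1000 = 837.5 N
2112 N (already N)
Total: 2452.64 + 837.5 + 2112 = 5402.14 N
In lbf: 5402.14 / 4.44822 = 1214.45 lbf

1214 lbf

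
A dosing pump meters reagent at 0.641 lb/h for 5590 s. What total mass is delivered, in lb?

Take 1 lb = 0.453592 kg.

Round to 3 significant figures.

0.995 lb

0.641 lb/h → 8.07646×10⁻⁵ kg/s
m = ṁ × t = 8.07646×10⁻⁵ × 5590 = 0.451474 kg
In lb: 0.451474 / 0.453592 = 0.995331 lb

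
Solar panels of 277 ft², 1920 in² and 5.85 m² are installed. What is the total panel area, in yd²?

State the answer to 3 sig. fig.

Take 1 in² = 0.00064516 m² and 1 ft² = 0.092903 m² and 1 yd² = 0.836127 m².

277 ft² × 0.092903 = 25.7341 m²
1920 in² × 0.00064516 = 1.23871 m²
5.85 m² (already m²)
Combined: 25.7341 + 1.23871 + 5.85 = 32.8228 m²
In yd²: 32.8228 / 0.836127 = 39.2558 yd²

39.3 yd²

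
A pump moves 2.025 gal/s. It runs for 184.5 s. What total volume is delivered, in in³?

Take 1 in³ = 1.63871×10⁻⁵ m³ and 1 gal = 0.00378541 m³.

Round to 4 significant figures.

2.025 gal/s → 0.00766546 m³/s
V = Q × t = 0.00766546 × 184.5 = 1.41428 m³
In in³: 1.41428 / 1.63871×10⁻⁵ = 86304.5 in³

8.630×10⁴ in³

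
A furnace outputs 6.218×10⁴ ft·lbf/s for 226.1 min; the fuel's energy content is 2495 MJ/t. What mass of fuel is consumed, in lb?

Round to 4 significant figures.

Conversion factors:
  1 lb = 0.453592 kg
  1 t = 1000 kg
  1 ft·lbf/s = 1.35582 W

6.218×10⁴ ft·lbf/s → 84304.9 W
226.1 min → 13566 s
E = P × t = 84304.9 × 13566 = 1.14368×10⁹ J
2495 MJ/t → 2.495×10⁶ J/kg
m = E / e_s = 1.14368×10⁹ / 2.495×10⁶ = 458.389 kg
In lb: 458.389 / 0.453592 = 1010.58 lb

1011 lb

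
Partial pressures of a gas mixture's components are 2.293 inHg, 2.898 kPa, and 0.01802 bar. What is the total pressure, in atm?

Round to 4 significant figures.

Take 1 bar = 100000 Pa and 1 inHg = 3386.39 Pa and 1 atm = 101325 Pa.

2.293 inHg × 3386.39 = 7764.99 Pa
2.898 kPa × 1000 = 2898 Pa
0.01802 bar × 100000 = 1802 Pa
Total: 7764.99 + 2898 + 1802 = 12465 Pa
In atm: 12465 / 101325 = 0.12302 atm

0.1230 atm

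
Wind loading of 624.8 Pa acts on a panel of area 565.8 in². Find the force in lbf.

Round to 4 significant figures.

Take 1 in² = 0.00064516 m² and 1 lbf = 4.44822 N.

565.8 in² × 0.00064516 → 0.365032 m²
F = P × A = 624.8 Pa × 0.365032 m² = 228.072 N
228.072 N ÷ (4.44822 N/lbf) = 51.2726 lbf

51.27 lbf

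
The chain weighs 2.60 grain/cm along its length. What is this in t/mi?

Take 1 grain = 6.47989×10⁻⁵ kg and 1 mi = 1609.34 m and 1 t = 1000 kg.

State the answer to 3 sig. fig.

0.0271 t/mi

2.60 grain/cm × 6.47989×10⁻⁵ kg/grain ÷ 0.01 m/cm = 0.0168477 kg/m
0.0168477 kg/m ÷ 1000 kg/t × 1609.34 m/mi = 0.0271137 t/mi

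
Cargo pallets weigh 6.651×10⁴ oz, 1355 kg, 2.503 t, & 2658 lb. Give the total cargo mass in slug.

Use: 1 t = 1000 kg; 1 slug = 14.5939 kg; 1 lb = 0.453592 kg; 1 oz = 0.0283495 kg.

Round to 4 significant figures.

6.651×10⁴ oz × 0.0283495 = 1885.53 kg
1355 kg (already kg)
2.503 t × 1000 = 2503 kg
2658 lb × 0.453592 = 1205.65 kg
Sum: 1885.53 + 1355 + 2503 + 1205.65 = 6949.18 kg
In slug: 6949.18 / 14.5939 = 476.17 slug

476.2 slug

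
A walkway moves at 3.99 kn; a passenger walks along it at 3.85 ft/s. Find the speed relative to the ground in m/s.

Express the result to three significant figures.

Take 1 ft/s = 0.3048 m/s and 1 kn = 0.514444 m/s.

3.23 m/s

3.99 kn × 0.514444 → 2.05263 m/s
3.85 ft/s × 0.3048 → 1.17348 m/s
Total: 2.05263 + 1.17348 = 3.22611 m/s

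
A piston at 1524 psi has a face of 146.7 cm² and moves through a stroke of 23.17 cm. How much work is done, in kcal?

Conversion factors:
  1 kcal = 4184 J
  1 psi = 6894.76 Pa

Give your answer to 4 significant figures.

1524 psi → 1.05076×10⁷ Pa
146.7 cm² → 0.01467 m²
F = P × A = 1.05076×10⁷ × 0.01467 = 154146 N
23.17 cm → 0.2317 m
W = F × d = 154146 × 0.2317 = 35715.6 J
In kcal: 35715.6 / 4184 = 8.53623 kcal

8.536 kcal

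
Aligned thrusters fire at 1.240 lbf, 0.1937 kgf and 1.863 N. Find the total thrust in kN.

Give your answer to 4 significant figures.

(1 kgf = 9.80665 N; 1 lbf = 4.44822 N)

1.240 lbf × 4.44822 → 5.51579 N
0.1937 kgf × 9.80665 → 1.89955 N
1.863 N (already N)
Sum: 5.51579 + 1.89955 + 1.863 = 9.27834 N
In kN: 9.27834 / 1000 = 0.00927834 kN

0.009278 kN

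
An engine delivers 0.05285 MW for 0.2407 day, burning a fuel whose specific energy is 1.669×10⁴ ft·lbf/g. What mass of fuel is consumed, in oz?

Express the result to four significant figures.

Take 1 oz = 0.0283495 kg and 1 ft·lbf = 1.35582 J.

1713 oz

0.05285 MW → 52850 W
0.2407 day → 20796.5 s
E = P × t = 52850 × 20796.5 = 1.0991×10⁹ J
1.669×10⁴ ft·lbf/g → 2.26286×10⁷ J/kg
m = E / e_s = 1.0991×10⁹ / 2.26286×10⁷ = 48.5713 kg
In oz: 48.5713 / 0.0283495 = 1713.3 oz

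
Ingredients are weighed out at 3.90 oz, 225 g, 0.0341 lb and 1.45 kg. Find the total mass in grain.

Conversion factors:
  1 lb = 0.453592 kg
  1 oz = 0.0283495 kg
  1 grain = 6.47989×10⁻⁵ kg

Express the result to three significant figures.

2.78×10⁴ grain

3.90 oz × 0.0283495 → 0.110563 kg
225 g × 0.001 → 0.225 kg
0.0341 lb × 0.453592 → 0.0154675 kg
1.45 kg (already kg)
Combined: 0.110563 + 0.225 + 0.0154675 + 1.45 = 1.80103 kg
In grain: 1.80103 / 6.47989×10⁻⁵ = 27794.1 grain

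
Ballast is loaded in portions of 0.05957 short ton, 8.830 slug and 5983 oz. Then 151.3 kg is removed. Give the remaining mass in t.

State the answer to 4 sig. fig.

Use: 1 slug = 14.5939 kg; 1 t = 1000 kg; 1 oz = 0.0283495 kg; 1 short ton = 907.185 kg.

0.05957 short ton × 907.185 → 54.041 kg
8.830 slug × 14.5939 → 128.864 kg
5983 oz × 0.0283495 → 169.615 kg
151.3 kg (already kg)
Net: 54.041 + 128.864 + 169.615 − 151.3 = 201.22 kg
In t: 201.22 / 1000 = 0.20122 t

0.2012 t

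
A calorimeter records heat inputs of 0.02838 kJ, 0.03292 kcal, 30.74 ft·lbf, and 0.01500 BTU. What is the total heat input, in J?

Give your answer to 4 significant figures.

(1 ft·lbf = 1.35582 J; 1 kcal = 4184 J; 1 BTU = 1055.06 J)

223.6 J

0.02838 kJ × 1000 = 28.38 J
0.03292 kcal × 4184 = 137.737 J
30.74 ft·lbf × 1.35582 = 41.6779 J
0.01500 BTU × 1055.06 = 15.8259 J
Combined: 28.38 + 137.737 + 41.6779 + 15.8259 = 223.621 J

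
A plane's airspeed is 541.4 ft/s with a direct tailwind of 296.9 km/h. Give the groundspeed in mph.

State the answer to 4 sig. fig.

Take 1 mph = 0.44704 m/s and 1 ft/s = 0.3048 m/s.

553.6 mph

541.4 ft/s × 0.3048 = 165.019 m/s
296.9 km/h × (1/3.6) = 82.4722 m/s
Total: 165.019 + 82.4722 = 247.491 m/s
In mph: 247.491 / 0.44704 = 553.622 mph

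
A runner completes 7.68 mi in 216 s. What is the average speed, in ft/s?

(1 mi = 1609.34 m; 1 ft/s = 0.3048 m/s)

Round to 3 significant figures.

7.68 mi × 1609.34 = 12359.7 m
v = d / t = 12359.7 m / 216 s = 57.2208 m/s
57.2208 m/s ÷ (0.3048 m/s/ft/s) = 187.732 ft/s

188 ft/s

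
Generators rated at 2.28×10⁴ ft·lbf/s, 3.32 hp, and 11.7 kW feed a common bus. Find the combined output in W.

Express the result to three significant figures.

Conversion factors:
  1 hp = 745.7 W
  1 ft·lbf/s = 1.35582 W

4.51×10⁴ W

2.28×10⁴ ft·lbf/s × 1.35582 = 30912.7 W
3.32 hp × 745.7 = 2475.72 W
11.7 kW × 1000 = 11700 W
Sum: 30912.7 + 2475.72 + 11700 = 45088.4 W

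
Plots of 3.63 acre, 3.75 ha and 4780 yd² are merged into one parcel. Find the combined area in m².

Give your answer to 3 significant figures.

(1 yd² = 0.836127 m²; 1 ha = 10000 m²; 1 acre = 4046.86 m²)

5.62×10⁴ m²

3.63 acre × 4046.86 → 14690.1 m²
3.75 ha × 10000 → 37500 m²
4780 yd² × 0.836127 → 3996.69 m²
Total: 14690.1 + 37500 + 3996.69 = 56186.8 m²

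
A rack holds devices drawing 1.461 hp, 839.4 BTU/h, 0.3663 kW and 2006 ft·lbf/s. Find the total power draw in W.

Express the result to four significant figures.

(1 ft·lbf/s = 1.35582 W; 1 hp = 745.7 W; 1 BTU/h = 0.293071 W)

1.461 hp × 745.7 = 1089.47 W
839.4 BTU/h × 0.293071 = 246.004 W
0.3663 kW × 1000 = 366.3 W
2006 ft·lbf/s × 1.35582 = 2719.77 W
Sum: 1089.47 + 246.004 + 366.3 + 2719.77 = 4421.54 W

4422 W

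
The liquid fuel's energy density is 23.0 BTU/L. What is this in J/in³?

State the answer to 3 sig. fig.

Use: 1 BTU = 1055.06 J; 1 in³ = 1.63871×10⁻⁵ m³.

398 J/in³

23.0 BTU/L × 1055.06 J/BTU ÷ 0.001 m³/L = 2.42664×10⁷ J/m³
2.42664×10⁷ J/m³ × 1.63871×10⁻⁵ m³/in³ = 397.656 J/in³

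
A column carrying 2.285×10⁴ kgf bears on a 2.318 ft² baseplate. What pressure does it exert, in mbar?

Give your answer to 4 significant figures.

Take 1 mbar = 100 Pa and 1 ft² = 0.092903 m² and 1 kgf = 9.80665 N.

2.285×10⁴ kgf × 9.80665 = 224082 N
2.318 ft² × 0.092903 = 0.215349 m²
P = F / A = 224082 N / 0.215349 m² = 1.04055×10⁶ Pa
1.04055×10⁶ Pa ÷ (100 Pa/mbar) = 10405.5 mbar

1.041×10⁴ mbar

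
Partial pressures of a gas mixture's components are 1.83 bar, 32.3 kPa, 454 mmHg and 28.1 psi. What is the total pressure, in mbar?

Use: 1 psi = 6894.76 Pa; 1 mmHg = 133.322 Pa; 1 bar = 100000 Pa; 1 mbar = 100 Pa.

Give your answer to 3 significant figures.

1.83 bar × 100000 = 183000 Pa
32.3 kPa × 1000 = 32300 Pa
454 mmHg × 133.322 = 60528.2 Pa
28.1 psi × 6894.76 = 193743 Pa
Combined: 183000 + 32300 + 60528.2 + 193743 = 469571 Pa
In mbar: 469571 / 100 = 4695.71 mbar

4700 mbar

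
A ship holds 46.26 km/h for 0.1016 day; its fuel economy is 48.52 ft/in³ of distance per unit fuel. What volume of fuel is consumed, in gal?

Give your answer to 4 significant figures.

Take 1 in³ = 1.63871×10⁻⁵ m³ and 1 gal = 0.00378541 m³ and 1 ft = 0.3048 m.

33.02 gal

46.26 km/h → 12.85 m/s
0.1016 day → 8778.24 s
d = v × t = 12.85 × 8778.24 = 112800 m
48.52 ft/in³ → 902472 m/m³
V = d / (distance per unit fuel) = 112800 / 902472 = 0.12499 m³
In gal: 0.12499 / 0.00378541 = 33.0189 gal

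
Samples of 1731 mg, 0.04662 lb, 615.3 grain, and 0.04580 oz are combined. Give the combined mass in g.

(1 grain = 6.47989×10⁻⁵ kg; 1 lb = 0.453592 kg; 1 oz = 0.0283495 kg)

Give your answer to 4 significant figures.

1731 mg × 10⁻⁶ = 0.001731 kg
0.04662 lb × 0.453592 = 0.0211465 kg
615.3 grain × 6.47989×10⁻⁵ = 0.0398708 kg
0.04580 oz × 0.0283495 = 0.00129841 kg
Combined: 0.001731 + 0.0211465 + 0.0398708 + 0.00129841 = 0.0640467 kg
In g: 0.0640467 / 0.001 = 64.0467 g

64.05 g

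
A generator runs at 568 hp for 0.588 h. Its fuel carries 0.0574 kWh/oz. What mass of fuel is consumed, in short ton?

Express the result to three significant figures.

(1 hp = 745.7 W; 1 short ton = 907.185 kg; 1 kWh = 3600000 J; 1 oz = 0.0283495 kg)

568 hp → 423558 W
0.588 h → 2116.8 s
E = P × t = 423558 × 2116.8 = 8.96588×10⁸ J
0.0574 kWh/oz → 7.28902×10⁶ J/kg
m = E / e_s = 8.96588×10⁸ / 7.28902×10⁶ = 123.005 kg
In short ton: 123.005 / 907.185 = 0.13559 short ton

0.136 short ton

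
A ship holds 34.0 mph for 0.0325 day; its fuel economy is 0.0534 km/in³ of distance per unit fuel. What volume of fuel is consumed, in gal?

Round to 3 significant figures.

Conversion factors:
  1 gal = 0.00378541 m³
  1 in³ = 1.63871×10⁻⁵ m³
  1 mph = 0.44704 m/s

3.46 gal

34.0 mph → 15.1994 m/s
0.0325 day → 2808 s
d = v × t = 15.1994 × 2808 = 42679.9 m
0.0534 km/in³ → 3.25866×10⁶ m/m³
V = d / (distance per unit fuel) = 42679.9 / 3.25866×10⁶ = 0.0130974 m³
In gal: 0.0130974 / 0.00378541 = 3.45997 gal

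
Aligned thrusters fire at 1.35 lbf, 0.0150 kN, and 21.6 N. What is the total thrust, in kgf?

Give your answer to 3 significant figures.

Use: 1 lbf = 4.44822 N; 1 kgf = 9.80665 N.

1.35 lbf × 4.44822 = 6.0051 N
0.0150 kN × 1000 = 15 N
21.6 N (already N)
Sum: 6.0051 + 15 + 21.6 = 42.6051 N
In kgf: 42.6051 / 9.80665 = 4.34451 kgf

4.34 kgf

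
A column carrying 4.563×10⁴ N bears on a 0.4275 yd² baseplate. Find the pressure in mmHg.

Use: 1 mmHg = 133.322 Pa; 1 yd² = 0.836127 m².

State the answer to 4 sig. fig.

0.4275 yd² × 0.836127 = 0.357444 m²
P = F / A = 45630 N / 0.357444 m² = 127656 Pa
127656 Pa ÷ (133.322 Pa/mmHg) = 957.501 mmHg

957.5 mmHg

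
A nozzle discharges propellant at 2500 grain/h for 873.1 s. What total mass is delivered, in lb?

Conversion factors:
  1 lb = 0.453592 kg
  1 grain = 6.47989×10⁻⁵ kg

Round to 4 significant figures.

0.08662 lb

2500 grain/h → 4.49992×10⁻⁵ kg/s
m = ṁ × t = 4.49992×10⁻⁵ × 873.1 = 0.0392888 kg
In lb: 0.0392888 / 0.453592 = 0.086617 lb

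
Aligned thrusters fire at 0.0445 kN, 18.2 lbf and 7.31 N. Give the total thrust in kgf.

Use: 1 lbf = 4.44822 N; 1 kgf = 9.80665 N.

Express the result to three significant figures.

0.0445 kN × 1000 = 44.5 N
18.2 lbf × 4.44822 = 80.9576 N
7.31 N (already N)
Sum: 44.5 + 80.9576 + 7.31 = 132.768 N
In kgf: 132.768 / 9.80665 = 13.5386 kgf

13.5 kgf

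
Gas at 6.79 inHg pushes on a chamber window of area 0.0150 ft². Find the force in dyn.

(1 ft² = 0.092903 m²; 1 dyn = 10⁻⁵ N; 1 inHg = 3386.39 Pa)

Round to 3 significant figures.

3.20×10⁶ dyn

6.79 inHg × 3386.39 → 22993.6 Pa
0.0150 ft² × 0.092903 → 0.00139354 m²
F = P × A = 22993.6 Pa × 0.00139354 m² = 32.0425 N
32.0425 N ÷ (10⁻⁵ N/dyn) = 3.20425×10⁶ dyn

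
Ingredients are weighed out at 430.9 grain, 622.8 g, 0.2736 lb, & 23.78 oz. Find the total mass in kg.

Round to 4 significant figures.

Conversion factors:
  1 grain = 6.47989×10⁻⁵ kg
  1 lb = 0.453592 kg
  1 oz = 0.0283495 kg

1.449 kg

430.9 grain × 6.47989×10⁻⁵ → 0.0279218 kg
622.8 g × 0.001 → 0.6228 kg
0.2736 lb × 0.453592 → 0.124103 kg
23.78 oz × 0.0283495 → 0.674151 kg
Sum: 0.0279218 + 0.6228 + 0.124103 + 0.674151 = 1.44898 kg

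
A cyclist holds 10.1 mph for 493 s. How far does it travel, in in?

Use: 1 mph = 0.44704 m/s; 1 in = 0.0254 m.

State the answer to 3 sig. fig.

10.1 mph × 0.44704 = 4.5151 m/s
d = v × t = 4.5151 m/s × 493 s = 2225.94 m
2225.94 m ÷ (0.0254 m/in) = 87635.4 in

8.76×10⁴ in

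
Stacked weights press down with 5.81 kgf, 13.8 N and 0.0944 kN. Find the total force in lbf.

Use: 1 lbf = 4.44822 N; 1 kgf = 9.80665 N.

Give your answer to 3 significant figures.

5.81 kgf × 9.80665 = 56.9766 N
13.8 N (already N)
0.0944 kN × 1000 = 94.4 N
Total: 56.9766 + 13.8 + 94.4 = 165.177 N
In lbf: 165.177 / 4.44822 = 37.1333 lbf

37.1 lbf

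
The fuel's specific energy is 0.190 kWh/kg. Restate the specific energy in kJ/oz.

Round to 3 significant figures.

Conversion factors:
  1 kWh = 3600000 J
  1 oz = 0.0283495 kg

19.4 kJ/oz

0.190 kWh/kg × 3600000 J/kWh = 684000 J/kg
684000 J/kg ÷ 1000 J/kJ × 0.0283495 kg/oz = 19.3911 kJ/oz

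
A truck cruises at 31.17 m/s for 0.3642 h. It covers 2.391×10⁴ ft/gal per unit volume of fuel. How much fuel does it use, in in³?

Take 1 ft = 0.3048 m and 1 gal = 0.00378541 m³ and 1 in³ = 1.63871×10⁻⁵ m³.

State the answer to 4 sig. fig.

1295 in³

0.3642 h → 1311.12 s
d = v × t = 31.17 × 1311.12 = 40867.6 m
2.391×10⁴ ft/gal → 1.92523×10⁶ m/m³
V = d / (distance per unit fuel) = 40867.6 / 1.92523×10⁶ = 0.0212274 m³
In in³: 0.0212274 / 1.63871×10⁻⁵ = 1295.37 in³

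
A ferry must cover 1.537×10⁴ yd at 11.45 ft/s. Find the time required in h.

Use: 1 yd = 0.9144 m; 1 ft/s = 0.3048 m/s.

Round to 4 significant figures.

1.537×10⁴ yd × 0.9144 = 14054.3 m
11.45 ft/s × 0.3048 = 3.48996 m/s
t = d / v = 14054.3 m / 3.48996 m/s = 4027.07 s
4027.07 s ÷ (3600 s/h) = 1.11863 h

1.119 h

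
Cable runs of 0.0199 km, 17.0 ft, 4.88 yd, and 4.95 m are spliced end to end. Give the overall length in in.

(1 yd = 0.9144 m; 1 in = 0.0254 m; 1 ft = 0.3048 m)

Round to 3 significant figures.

1360 in

0.0199 km × 1000 = 19.9 m
17.0 ft × 0.3048 = 5.1816 m
4.88 yd × 0.9144 = 4.46227 m
4.95 m (already m)
Combined: 19.9 + 5.1816 + 4.46227 + 4.95 = 34.4939 m
In in: 34.4939 / 0.0254 = 1358.03 in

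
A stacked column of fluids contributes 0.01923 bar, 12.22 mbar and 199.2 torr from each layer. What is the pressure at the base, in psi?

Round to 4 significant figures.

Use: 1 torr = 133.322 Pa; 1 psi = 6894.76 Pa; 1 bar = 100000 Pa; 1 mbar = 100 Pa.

4.308 psi

0.01923 bar × 100000 → 1923 Pa
12.22 mbar × 100 → 1222 Pa
199.2 torr × 133.322 → 26557.7 Pa
Total: 1923 + 1222 + 26557.7 = 29702.7 Pa
In psi: 29702.7 / 6894.76 = 4.30801 psi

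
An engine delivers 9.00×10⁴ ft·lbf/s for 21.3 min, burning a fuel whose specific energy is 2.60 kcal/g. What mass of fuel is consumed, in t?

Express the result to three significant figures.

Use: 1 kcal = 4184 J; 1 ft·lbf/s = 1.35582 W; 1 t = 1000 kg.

9.00×10⁴ ft·lbf/s → 122024 W
21.3 min → 1278 s
E = P × t = 122024 × 1278 = 1.55947×10⁸ J
2.60 kcal/g → 1.08784×10⁷ J/kg
m = E / e_s = 1.55947×10⁸ / 1.08784×10⁷ = 14.3355 kg
In t: 14.3355 / 1000 = 0.0143355 t

0.0143 t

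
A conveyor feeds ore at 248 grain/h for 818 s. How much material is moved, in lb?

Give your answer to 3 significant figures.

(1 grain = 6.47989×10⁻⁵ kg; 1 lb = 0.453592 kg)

0.00805 lb

248 grain/h → 4.46392×10⁻⁶ kg/s
m = ṁ × t = 4.46392×10⁻⁶ × 818 = 0.00365149 kg
In lb: 0.00365149 / 0.453592 = 0.00805016 lb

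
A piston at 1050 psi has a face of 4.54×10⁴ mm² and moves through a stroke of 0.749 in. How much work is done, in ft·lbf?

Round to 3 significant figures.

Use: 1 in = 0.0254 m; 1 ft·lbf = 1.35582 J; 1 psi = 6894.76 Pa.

4610 ft·lbf

1050 psi → 7.2395×10⁶ Pa
4.54×10⁴ mm² → 0.0454 m²
F = P × A = 7.2395×10⁶ × 0.0454 = 328673 N
0.749 in → 0.0190246 m
W = F × d = 328673 × 0.0190246 = 6252.87 J
In ft·lbf: 6252.87 / 1.35582 = 4611.87 ft·lbf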